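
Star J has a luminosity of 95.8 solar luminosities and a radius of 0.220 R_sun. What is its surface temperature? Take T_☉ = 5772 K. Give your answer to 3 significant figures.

3.85×10^4 K

T/T_☉ = (L/L_☉)^(1/4) / (R/R_☉)^(1/2)
T = 5772 × (95.8)^(1/4) / √(0.220) = 5772 × 3.129 / 0.4690 = 3.850×10^4 K.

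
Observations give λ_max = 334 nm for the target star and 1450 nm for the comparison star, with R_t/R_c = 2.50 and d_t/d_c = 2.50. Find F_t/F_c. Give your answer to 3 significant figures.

Wien's law: T_t/T_c = λ_c/λ_t = 1450/334 = 4.341.
L_t/L_c = (R_t/R_c)²(T_t/T_c)⁴ = (2.50)²(4.341)⁴ = 2220.
F_t/F_c = (L_t/L_c)/(d_t/d_c)² = 2220/(2.50)² = 355.2.

355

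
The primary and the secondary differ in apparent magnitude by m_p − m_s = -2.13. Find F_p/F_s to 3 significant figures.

F_p/F_s = 10^(−(m_p − m_s)/2.5) = 10^(2.13/2.5) = 10^0.852 = 7.112.

7.11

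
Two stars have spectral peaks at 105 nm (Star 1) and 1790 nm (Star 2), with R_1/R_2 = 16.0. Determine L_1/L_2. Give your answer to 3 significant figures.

Wien's law gives T ∝ 1/λ_max, so T_1/T_2 = λ_2/λ_1 = 1790/105 = 17.05.
Then L ∝ R²T⁴ gives L_1/L_2 = (16.0)² × (17.05)⁴ = 256.0 × 8.446×10^4 = 2.162×10^7.

2.16×10^7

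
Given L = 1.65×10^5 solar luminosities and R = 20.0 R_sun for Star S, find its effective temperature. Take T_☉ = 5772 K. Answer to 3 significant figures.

2.60×10^4 K

T/T_☉ = (L/L_☉)^(1/4) / (R/R_☉)^(1/2)
T = 5772 × (1.65×10^5)^(1/4) / √(20.0) = 5772 × 20.15 / 4.472 = 2.601×10^4 K.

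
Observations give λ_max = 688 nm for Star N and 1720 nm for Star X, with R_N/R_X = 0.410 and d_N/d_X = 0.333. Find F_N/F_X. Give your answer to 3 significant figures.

Wien's law: T_N/T_X = λ_X/λ_N = 1720/688 = 2.500.
L_N/L_X = (R_N/R_X)²(T_N/T_X)⁴ = (0.410)²(2.500)⁴ = 6.566.
F_N/F_X = (L_N/L_X)/(d_N/d_X)² = 6.566/(0.333)² = 59.22.

59.2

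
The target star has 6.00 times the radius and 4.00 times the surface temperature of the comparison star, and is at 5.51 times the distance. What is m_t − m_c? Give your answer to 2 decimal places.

-6.21

L_t/L_c = (6.00)²(4.00)⁴ = 9216.
F_t/F_c = (L_t/L_c)/(d_t/d_c)² = 9216/30.36 = 303.6.
m_t − m_c = −2.5 log₁₀(303.6) = -6.21.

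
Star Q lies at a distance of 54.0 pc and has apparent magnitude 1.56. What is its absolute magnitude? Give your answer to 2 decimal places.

M = m − 5 log₁₀(d/10 pc) = 1.56 − 5 log₁₀(54.0/10)
  = 1.56 − 5 × 0.732 = 1.56 − 3.66 = -2.10.

-2.10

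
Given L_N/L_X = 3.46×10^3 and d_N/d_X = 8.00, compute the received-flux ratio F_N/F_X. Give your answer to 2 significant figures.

54

F = L/(4πd²), so F_N/F_X = (L_N/L_X) / (d_N/d_X)²
= 3.46×10^3 / (8.00)² = 3.46×10^3 / 64.00 = 54.06.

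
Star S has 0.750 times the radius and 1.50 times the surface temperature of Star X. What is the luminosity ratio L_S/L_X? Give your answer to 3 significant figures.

From the Stefan–Boltzmann law, L ∝ R²T⁴, so
L_S/L_X = (R_S/R_X)² (T_S/T_X)⁴ = (0.750)² × (1.50)⁴ = 0.5625 × 5.062 = 2.848.

2.85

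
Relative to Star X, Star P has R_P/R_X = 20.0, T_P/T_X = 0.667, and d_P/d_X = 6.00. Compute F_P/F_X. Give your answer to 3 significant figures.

2.20

L_P/L_X = (R_P/R_X)²(T_P/T_X)⁴ = (20.0)² × (0.667)⁴ = 79.17.
F_P/F_X = (L_P/L_X)/(d_P/d_X)² = 79.17 / (6.00)² = 2.199.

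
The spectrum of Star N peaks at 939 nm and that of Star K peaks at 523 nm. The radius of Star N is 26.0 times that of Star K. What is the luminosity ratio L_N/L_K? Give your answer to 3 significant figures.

65.1

Wien's law gives T ∝ 1/λ_max, so T_N/T_K = λ_K/λ_N = 523/939 = 0.5570.
Then L ∝ R²T⁴ gives L_N/L_K = (26.0)² × (0.5570)⁴ = 676.0 × 0.09624 = 65.06.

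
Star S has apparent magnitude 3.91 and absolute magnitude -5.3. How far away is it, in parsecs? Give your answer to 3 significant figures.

695 pc

m − M = 5 log₁₀(d/10 pc)
3.91 − (-5.3) = 9.21 = 5 log₁₀(d/10)
d = 10 × 10^(9.21/5) = 10 × 10^1.842 = 695.0 pc.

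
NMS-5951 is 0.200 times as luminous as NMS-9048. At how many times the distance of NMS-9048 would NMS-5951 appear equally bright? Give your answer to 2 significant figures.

0.45

Equal flux requires L_NMS-5951/d_NMS-5951² = L_NMS-9048/d_NMS-9048², so d_NMS-5951/d_NMS-9048 = √(L_NMS-5951/L_NMS-9048)
= √(0.200) = 0.4472.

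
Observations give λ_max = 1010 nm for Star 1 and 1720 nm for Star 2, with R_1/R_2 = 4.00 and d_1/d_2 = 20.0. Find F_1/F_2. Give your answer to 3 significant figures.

Wien's law: T_1/T_2 = λ_2/λ_1 = 1720/1010 = 1.703.
L_1/L_2 = (R_1/R_2)²(T_1/T_2)⁴ = (4.00)²(1.703)⁴ = 134.6.
F_1/F_2 = (L_1/L_2)/(d_1/d_2)² = 134.6/(20.0)² = 0.3364.

0.336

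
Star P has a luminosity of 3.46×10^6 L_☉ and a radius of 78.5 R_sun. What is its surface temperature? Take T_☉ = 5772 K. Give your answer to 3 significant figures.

T/T_☉ = (L/L_☉)^(1/4) / (R/R_☉)^(1/2)
T = 5772 × (3.46×10^6)^(1/4) / √(78.5) = 5772 × 43.13 / 8.860 = 2.810×10^4 K.

2.81×10^4 K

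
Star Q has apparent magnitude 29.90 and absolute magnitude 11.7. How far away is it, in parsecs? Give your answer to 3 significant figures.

4.37×10^4 pc

m − M = 5 log₁₀(d/10 pc)
29.90 − (11.7) = 18.20 = 5 log₁₀(d/10)
d = 10 × 10^(18.20/5) = 10 × 10^3.640 = 4.365×10^4 pc.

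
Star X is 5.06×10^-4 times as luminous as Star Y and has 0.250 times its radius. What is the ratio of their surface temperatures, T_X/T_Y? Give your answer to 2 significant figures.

0.30

L ∝ R²T⁴ gives T ∝ (L/R²)^(1/4), so
T_X/T_Y = (5.06×10^-4 / 0.250²)^(1/4) = (0.008096)^(1/4) = 0.3000.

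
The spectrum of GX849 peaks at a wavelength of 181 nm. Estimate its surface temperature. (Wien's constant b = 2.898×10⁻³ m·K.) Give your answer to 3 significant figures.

1.60×10^4 K

T = b/λ_max = 2.898×10⁻³ / (181×10⁻⁹) = 1.601×10^4 K.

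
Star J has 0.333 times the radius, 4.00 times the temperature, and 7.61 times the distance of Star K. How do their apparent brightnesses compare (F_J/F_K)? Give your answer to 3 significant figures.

L_J/L_K = (R_J/R_K)²(T_J/T_K)⁴ = (0.333)² × (4.00)⁴ = 28.39.
F_J/F_K = (L_J/L_K)/(d_J/d_K)² = 28.39 / (7.61)² = 0.4902.

0.490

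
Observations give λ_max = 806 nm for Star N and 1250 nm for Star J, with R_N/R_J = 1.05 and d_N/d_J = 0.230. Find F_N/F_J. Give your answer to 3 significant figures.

121

Wien's law: T_N/T_J = λ_J/λ_N = 1250/806 = 1.551.
L_N/L_J = (R_N/R_J)²(T_N/T_J)⁴ = (1.05)²(1.551)⁴ = 6.378.
F_N/F_J = (L_N/L_J)/(d_N/d_J)² = 6.378/(0.230)² = 120.6.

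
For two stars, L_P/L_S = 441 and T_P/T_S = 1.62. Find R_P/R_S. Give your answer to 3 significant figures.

L ∝ R²T⁴ gives R ∝ √L / T², so
R_P/R_S = √(441) / (1.62)² = 21.00 / 2.624 = 8.002.

8.00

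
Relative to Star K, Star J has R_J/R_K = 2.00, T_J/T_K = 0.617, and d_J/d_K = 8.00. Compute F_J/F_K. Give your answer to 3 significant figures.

L_J/L_K = (R_J/R_K)²(T_J/T_K)⁴ = (2.00)² × (0.617)⁴ = 0.5797.
F_J/F_K = (L_J/L_K)/(d_J/d_K)² = 0.5797 / (8.00)² = 0.009058.

0.00906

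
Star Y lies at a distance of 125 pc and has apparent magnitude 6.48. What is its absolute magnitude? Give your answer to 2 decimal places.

1.00

M = m − 5 log₁₀(d/10 pc) = 6.48 − 5 log₁₀(125/10)
  = 6.48 − 5 × 1.097 = 6.48 − 5.48 = 1.00.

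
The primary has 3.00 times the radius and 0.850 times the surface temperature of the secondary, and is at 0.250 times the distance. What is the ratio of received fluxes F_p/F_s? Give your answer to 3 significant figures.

75.2

L_p/L_s = (R_p/R_s)²(T_p/T_s)⁴ = (3.00)² × (0.850)⁴ = 4.698.
F_p/F_s = (L_p/L_s)/(d_p/d_s)² = 4.698 / (0.250)² = 75.17.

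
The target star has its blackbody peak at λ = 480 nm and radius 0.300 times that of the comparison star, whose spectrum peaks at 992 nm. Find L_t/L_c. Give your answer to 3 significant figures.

1.64

Wien's law gives T ∝ 1/λ_max, so T_t/T_c = λ_c/λ_t = 992/480 = 2.067.
Then L ∝ R²T⁴ gives L_t/L_c = (0.300)² × (2.067)⁴ = 0.09000 × 18.24 = 1.642.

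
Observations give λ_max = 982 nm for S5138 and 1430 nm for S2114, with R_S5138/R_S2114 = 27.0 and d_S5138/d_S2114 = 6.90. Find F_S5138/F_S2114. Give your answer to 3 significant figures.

68.9

Wien's law: T_S5138/T_S2114 = λ_S2114/λ_S5138 = 1430/982 = 1.456.
L_S5138/L_S2114 = (R_S5138/R_S2114)²(T_S5138/T_S2114)⁴ = (27.0)²(1.456)⁴ = 3278.
F_S5138/F_S2114 = (L_S5138/L_S2114)/(d_S5138/d_S2114)² = 3278/(6.90)² = 68.85.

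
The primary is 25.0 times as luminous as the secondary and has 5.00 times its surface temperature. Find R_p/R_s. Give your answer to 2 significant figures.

0.20

L ∝ R²T⁴ gives R ∝ √L / T², so
R_p/R_s = √(25.0) / (5.00)² = 5.000 / 25.00 = 0.2000.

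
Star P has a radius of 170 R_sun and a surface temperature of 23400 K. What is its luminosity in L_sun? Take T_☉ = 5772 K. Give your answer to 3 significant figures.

7.81×10^6 L_sun

L/L_☉ = (R/R_☉)² (T/T_☉)⁴ = (170)² × (23400/5772)⁴
       = 2.890×10^4 × (4.054)⁴ = 2.890×10^4 × 270.1 = 7.806×10^6.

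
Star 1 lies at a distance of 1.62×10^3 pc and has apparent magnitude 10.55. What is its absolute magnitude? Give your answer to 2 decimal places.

M = m − 5 log₁₀(d/10 pc) = 10.55 − 5 log₁₀(1.62×10^3/10)
  = 10.55 − 5 × 2.210 = 10.55 − 11.05 = -0.50.

-0.50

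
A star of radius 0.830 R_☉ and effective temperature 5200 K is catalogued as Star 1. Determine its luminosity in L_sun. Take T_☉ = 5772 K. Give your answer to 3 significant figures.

L/L_☉ = (R/R_☉)² (T/T_☉)⁴ = (0.830)² × (5200/5772)⁴
       = 0.6889 × (0.9009)⁴ = 0.6889 × 0.6587 = 0.4538.

0.454 L_sun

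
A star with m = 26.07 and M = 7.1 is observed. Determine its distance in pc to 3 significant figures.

6.22×10^4 pc

m − M = 5 log₁₀(d/10 pc)
26.07 − (7.1) = 18.97 = 5 log₁₀(d/10)
d = 10 × 10^(18.97/5) = 10 × 10^3.794 = 6.223×10^4 pc.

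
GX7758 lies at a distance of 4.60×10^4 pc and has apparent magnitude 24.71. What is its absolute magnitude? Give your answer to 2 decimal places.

6.40

M = m − 5 log₁₀(d/10 pc) = 24.71 − 5 log₁₀(4.60×10^4/10)
  = 24.71 − 5 × 3.663 = 24.71 − 18.31 = 6.40.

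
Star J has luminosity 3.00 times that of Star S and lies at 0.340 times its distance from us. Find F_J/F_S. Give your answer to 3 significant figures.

F = L/(4πd²), so F_J/F_S = (L_J/L_S) / (d_J/d_S)²
= 3.00 / (0.340)² = 3.00 / 0.1156 = 25.95.

26.0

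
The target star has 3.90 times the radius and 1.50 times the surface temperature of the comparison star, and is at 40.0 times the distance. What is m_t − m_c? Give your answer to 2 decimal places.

L_t/L_c = (3.90)²(1.50)⁴ = 77.00.
F_t/F_c = (L_t/L_c)/(d_t/d_c)² = 77.00/1600 = 0.04813.
m_t − m_c = −2.5 log₁₀(0.04813) = 3.29.

3.29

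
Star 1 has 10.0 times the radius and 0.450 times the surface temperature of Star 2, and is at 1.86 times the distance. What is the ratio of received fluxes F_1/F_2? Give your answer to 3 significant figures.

L_1/L_2 = (R_1/R_2)²(T_1/T_2)⁴ = (10.0)² × (0.450)⁴ = 4.101.
F_1/F_2 = (L_1/L_2)/(d_1/d_2)² = 4.101 / (1.86)² = 1.185.

1.19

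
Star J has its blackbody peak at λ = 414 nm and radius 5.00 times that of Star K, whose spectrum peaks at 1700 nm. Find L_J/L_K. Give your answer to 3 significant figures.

Wien's law gives T ∝ 1/λ_max, so T_J/T_K = λ_K/λ_J = 1700/414 = 4.106.
Then L ∝ R²T⁴ gives L_J/L_K = (5.00)² × (4.106)⁴ = 25.00 × 284.3 = 7108.

7.11×10^3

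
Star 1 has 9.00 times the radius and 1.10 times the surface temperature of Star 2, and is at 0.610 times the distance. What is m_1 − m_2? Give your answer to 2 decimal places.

-6.26

L_1/L_2 = (9.00)²(1.10)⁴ = 118.6.
F_1/F_2 = (L_1/L_2)/(d_1/d_2)² = 118.6/0.3721 = 318.7.
m_1 − m_2 = −2.5 log₁₀(318.7) = -6.26.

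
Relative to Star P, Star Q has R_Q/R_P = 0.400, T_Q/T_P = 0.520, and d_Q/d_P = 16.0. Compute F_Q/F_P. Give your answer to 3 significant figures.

4.57×10^-5

L_Q/L_P = (R_Q/R_P)²(T_Q/T_P)⁴ = (0.400)² × (0.520)⁴ = 0.01170.
F_Q/F_P = (L_Q/L_P)/(d_Q/d_P)² = 0.01170 / (16.0)² = 4.570×10^-5.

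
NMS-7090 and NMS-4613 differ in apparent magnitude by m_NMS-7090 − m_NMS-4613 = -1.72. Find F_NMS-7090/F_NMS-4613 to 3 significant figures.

F_NMS-7090/F_NMS-4613 = 10^(−(m_NMS-7090 − m_NMS-4613)/2.5) = 10^(1.72/2.5) = 10^0.688 = 4.875.

4.88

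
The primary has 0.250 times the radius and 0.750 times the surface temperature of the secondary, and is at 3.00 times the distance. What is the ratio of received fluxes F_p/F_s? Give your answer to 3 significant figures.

L_p/L_s = (R_p/R_s)²(T_p/T_s)⁴ = (0.250)² × (0.750)⁴ = 0.01978.
F_p/F_s = (L_p/L_s)/(d_p/d_s)² = 0.01978 / (3.00)² = 0.002197.

0.00220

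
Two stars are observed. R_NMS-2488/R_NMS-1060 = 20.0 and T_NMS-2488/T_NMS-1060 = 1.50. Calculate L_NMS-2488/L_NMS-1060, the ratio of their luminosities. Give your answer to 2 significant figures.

2.0×10^3

From the Stefan–Boltzmann law, L ∝ R²T⁴, so
L_NMS-2488/L_NMS-1060 = (R_NMS-2488/R_NMS-1060)² (T_NMS-2488/T_NMS-1060)⁴ = (20.0)² × (1.50)⁴ = 400.0 × 5.062 = 2025.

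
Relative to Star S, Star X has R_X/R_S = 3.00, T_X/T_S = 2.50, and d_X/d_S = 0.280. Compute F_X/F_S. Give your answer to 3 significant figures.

L_X/L_S = (R_X/R_S)²(T_X/T_S)⁴ = (3.00)² × (2.50)⁴ = 351.6.
F_X/F_S = (L_X/L_S)/(d_X/d_S)² = 351.6 / (0.280)² = 4484.

4.48×10^3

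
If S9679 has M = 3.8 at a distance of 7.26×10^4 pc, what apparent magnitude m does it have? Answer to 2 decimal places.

23.10

m = M + 5 log₁₀(d/10 pc) = 3.8 + 5 log₁₀(7.26×10^4/10)
  = 3.8 + 5 × 3.861 = 3.8 + 19.30 = 23.10.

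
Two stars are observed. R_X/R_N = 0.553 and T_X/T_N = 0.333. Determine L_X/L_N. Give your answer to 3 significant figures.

0.00376

From the Stefan–Boltzmann law, L ∝ R²T⁴, so
L_X/L_N = (R_X/R_N)² (T_X/T_N)⁴ = (0.553)² × (0.333)⁴ = 0.3058 × 0.01230 = 0.003760.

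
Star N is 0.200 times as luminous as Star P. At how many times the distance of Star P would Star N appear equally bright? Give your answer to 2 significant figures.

Equal flux requires L_N/d_N² = L_P/d_P², so d_N/d_P = √(L_N/L_P)
= √(0.200) = 0.4472.

0.45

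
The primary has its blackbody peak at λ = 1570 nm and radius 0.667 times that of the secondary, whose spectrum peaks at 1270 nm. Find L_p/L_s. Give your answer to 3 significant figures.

Wien's law gives T ∝ 1/λ_max, so T_p/T_s = λ_s/λ_p = 1270/1570 = 0.8089.
Then L ∝ R²T⁴ gives L_p/L_s = (0.667)² × (0.8089)⁴ = 0.4449 × 0.4282 = 0.1905.

0.190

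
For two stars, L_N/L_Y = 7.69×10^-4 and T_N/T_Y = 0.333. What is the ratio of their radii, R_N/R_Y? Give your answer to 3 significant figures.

L ∝ R²T⁴ gives R ∝ √L / T², so
R_N/R_Y = √(7.69×10^-4) / (0.333)² = 0.02773 / 0.1109 = 0.2501.

0.250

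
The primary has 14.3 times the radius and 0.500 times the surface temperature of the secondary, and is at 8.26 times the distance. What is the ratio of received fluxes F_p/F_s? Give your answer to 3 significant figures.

0.187

L_p/L_s = (R_p/R_s)²(T_p/T_s)⁴ = (14.3)² × (0.500)⁴ = 12.78.
F_p/F_s = (L_p/L_s)/(d_p/d_s)² = 12.78 / (8.26)² = 0.1873.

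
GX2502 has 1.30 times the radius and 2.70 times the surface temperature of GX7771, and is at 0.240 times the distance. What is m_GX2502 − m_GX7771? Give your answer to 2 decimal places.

-7.98

L_GX2502/L_GX7771 = (1.30)²(2.70)⁴ = 89.81.
F_GX2502/F_GX7771 = (L_GX2502/L_GX7771)/(d_GX2502/d_GX7771)² = 89.81/0.05760 = 1559.
m_GX2502 − m_GX7771 = −2.5 log₁₀(1559) = -7.98.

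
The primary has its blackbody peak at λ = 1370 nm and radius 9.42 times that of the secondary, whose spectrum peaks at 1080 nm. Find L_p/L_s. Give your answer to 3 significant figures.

34.3

Wien's law gives T ∝ 1/λ_max, so T_p/T_s = λ_s/λ_p = 1080/1370 = 0.7883.
Then L ∝ R²T⁴ gives L_p/L_s = (9.42)² × (0.7883)⁴ = 88.74 × 0.3862 = 34.27.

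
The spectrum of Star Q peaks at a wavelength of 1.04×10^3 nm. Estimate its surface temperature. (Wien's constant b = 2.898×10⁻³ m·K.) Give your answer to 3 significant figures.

T = b/λ_max = 2.898×10⁻³ / (1.04×10^3×10⁻⁹) = 2787 K.

2.79×10^3 K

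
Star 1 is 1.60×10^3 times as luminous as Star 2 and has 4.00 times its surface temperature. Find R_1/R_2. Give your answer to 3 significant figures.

L ∝ R²T⁴ gives R ∝ √L / T², so
R_1/R_2 = √(1.60×10^3) / (4.00)² = 40.00 / 16.00 = 2.500.

2.50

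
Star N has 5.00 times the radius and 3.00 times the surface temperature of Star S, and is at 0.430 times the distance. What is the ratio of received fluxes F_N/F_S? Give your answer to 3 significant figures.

L_N/L_S = (R_N/R_S)²(T_N/T_S)⁴ = (5.00)² × (3.00)⁴ = 2025.
F_N/F_S = (L_N/L_S)/(d_N/d_S)² = 2025 / (0.430)² = 1.095×10^4.

1.10×10^4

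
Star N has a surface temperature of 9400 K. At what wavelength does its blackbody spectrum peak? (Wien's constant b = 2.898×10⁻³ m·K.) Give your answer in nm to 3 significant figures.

308 nm

λ_max = b/T = 2.898×10⁻³ / 9400 = 3.08×10^-7 m = 308.3 nm.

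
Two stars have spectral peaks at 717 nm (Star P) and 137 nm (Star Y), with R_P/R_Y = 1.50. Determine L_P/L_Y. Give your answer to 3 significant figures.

Wien's law gives T ∝ 1/λ_max, so T_P/T_Y = λ_Y/λ_P = 137/717 = 0.1911.
Then L ∝ R²T⁴ gives L_P/L_Y = (1.50)² × (0.1911)⁴ = 2.250 × 0.001333 = 0.002999.

0.00300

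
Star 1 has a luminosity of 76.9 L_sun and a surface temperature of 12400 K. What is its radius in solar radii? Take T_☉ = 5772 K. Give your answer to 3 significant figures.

R/R_☉ = √(L/L_☉) / (T/T_☉)² = √(76.9) / (2.148)²
       = 8.769 / 4.615 = 1.900.

1.90 solar radii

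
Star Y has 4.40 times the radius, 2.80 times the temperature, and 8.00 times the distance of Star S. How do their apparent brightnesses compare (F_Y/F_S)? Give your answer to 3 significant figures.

18.6

L_Y/L_S = (R_Y/R_S)²(T_Y/T_S)⁴ = (4.40)² × (2.80)⁴ = 1190.
F_Y/F_S = (L_Y/L_S)/(d_Y/d_S)² = 1190 / (8.00)² = 18.59.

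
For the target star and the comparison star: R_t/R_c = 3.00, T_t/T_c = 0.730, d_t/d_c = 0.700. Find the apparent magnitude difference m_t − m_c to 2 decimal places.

L_t/L_c = (3.00)²(0.730)⁴ = 2.556.
F_t/F_c = (L_t/L_c)/(d_t/d_c)² = 2.556/0.4900 = 5.216.
m_t − m_c = −2.5 log₁₀(5.216) = -1.79.

-1.79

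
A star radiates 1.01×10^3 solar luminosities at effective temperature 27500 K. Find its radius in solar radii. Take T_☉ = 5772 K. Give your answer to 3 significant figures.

R/R_☉ = √(L/L_☉) / (T/T_☉)² = √(1.01×10^3) / (4.764)²
       = 31.78 / 22.70 = 1.400.

1.40 solar radii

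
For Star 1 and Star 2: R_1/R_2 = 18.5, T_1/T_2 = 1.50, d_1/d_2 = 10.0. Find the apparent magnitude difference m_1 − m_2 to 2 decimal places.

L_1/L_2 = (18.5)²(1.50)⁴ = 1733.
F_1/F_2 = (L_1/L_2)/(d_1/d_2)² = 1733/100.0 = 17.33.
m_1 − m_2 = −2.5 log₁₀(17.33) = -3.10.

-3.10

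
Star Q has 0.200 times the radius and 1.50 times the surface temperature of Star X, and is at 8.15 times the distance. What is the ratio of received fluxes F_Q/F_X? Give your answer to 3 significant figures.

L_Q/L_X = (R_Q/R_X)²(T_Q/T_X)⁴ = (0.200)² × (1.50)⁴ = 0.2025.
F_Q/F_X = (L_Q/L_X)/(d_Q/d_X)² = 0.2025 / (8.15)² = 0.003049.

0.00305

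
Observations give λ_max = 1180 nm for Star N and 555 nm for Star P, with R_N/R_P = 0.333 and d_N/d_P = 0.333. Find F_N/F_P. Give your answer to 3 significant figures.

0.0489

Wien's law: T_N/T_P = λ_P/λ_N = 555/1180 = 0.4703.
L_N/L_P = (R_N/R_P)²(T_N/T_P)⁴ = (0.333)²(0.4703)⁴ = 0.005427.
F_N/F_P = (L_N/L_P)/(d_N/d_P)² = 0.005427/(0.333)² = 0.04894.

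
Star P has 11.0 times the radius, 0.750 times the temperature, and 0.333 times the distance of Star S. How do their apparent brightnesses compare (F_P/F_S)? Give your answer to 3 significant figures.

345

L_P/L_S = (R_P/R_S)²(T_P/T_S)⁴ = (11.0)² × (0.750)⁴ = 38.29.
F_P/F_S = (L_P/L_S)/(d_P/d_S)² = 38.29 / (0.333)² = 345.3.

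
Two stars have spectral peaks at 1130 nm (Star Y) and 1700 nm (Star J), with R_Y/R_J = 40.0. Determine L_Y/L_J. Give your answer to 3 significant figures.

Wien's law gives T ∝ 1/λ_max, so T_Y/T_J = λ_J/λ_Y = 1700/1130 = 1.504.
Then L ∝ R²T⁴ gives L_Y/L_J = (40.0)² × (1.504)⁴ = 1600 × 5.122 = 8196.

8.20×10^3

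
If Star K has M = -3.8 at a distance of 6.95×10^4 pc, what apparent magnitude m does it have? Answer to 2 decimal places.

m = M + 5 log₁₀(d/10 pc) = -3.8 + 5 log₁₀(6.95×10^4/10)
  = -3.8 + 5 × 3.842 = -3.8 + 19.21 = 15.41.

15.41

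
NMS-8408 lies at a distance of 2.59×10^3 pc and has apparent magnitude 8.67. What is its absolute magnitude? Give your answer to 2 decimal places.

M = m − 5 log₁₀(d/10 pc) = 8.67 − 5 log₁₀(2.59×10^3/10)
  = 8.67 − 5 × 2.413 = 8.67 − 12.07 = -3.40.

-3.40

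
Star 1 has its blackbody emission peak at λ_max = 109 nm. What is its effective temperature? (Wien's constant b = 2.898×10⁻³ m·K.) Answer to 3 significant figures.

T = b/λ_max = 2.898×10⁻³ / (109×10⁻⁹) = 2.659×10^4 K.

2.66×10^4 K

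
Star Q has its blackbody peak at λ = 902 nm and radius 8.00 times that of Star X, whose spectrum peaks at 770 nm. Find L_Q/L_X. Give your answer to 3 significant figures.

34.0

Wien's law gives T ∝ 1/λ_max, so T_Q/T_X = λ_X/λ_Q = 770/902 = 0.8537.
Then L ∝ R²T⁴ gives L_Q/L_X = (8.00)² × (0.8537)⁴ = 64.00 × 0.5311 = 33.99.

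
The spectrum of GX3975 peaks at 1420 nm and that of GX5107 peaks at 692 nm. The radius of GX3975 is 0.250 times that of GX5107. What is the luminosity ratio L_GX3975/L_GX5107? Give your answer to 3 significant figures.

Wien's law gives T ∝ 1/λ_max, so T_GX3975/T_GX5107 = λ_GX5107/λ_GX3975 = 692/1420 = 0.4873.
Then L ∝ R²T⁴ gives L_GX3975/L_GX5107 = (0.250)² × (0.4873)⁴ = 0.06250 × 0.05640 = 0.003525.

0.00352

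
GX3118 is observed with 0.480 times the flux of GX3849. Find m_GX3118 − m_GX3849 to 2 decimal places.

m_GX3118 − m_GX3849 = −2.5 log₁₀(F_GX3118/F_GX3849) = −2.5 log₁₀(0.480) = −2.5 × (-0.319) = 0.797.

0.80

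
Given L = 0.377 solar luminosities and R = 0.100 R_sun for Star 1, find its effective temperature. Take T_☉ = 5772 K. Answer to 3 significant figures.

1.43×10^4 K

T/T_☉ = (L/L_☉)^(1/4) / (R/R_☉)^(1/2)
T = 5772 × (0.377)^(1/4) / √(0.100) = 5772 × 0.7836 / 0.3162 = 1.430×10^4 K.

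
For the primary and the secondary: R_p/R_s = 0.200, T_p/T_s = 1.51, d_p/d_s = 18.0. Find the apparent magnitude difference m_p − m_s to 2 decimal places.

L_p/L_s = (0.200)²(1.51)⁴ = 0.2080.
F_p/F_s = (L_p/L_s)/(d_p/d_s)² = 0.2080/324.0 = 6.418×10^-4.
m_p − m_s = −2.5 log₁₀(6.418×10^-4) = 7.98.

7.98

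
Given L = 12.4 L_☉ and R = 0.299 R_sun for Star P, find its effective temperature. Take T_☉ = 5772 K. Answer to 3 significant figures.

T/T_☉ = (L/L_☉)^(1/4) / (R/R_☉)^(1/2)
T = 5772 × (12.4)^(1/4) / √(0.299) = 5772 × 1.877 / 0.5468 = 1.981×10^4 K.

1.98×10^4 K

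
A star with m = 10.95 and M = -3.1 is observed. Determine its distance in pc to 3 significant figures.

6.46×10^3 pc

m − M = 5 log₁₀(d/10 pc)
10.95 − (-3.1) = 14.05 = 5 log₁₀(d/10)
d = 10 × 10^(14.05/5) = 10 × 10^2.810 = 6457 pc.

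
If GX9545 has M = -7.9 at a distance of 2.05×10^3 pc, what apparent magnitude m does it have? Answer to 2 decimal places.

m = M + 5 log₁₀(d/10 pc) = -7.9 + 5 log₁₀(2.05×10^3/10)
  = -7.9 + 5 × 2.312 = -7.9 + 11.56 = 3.66.

3.66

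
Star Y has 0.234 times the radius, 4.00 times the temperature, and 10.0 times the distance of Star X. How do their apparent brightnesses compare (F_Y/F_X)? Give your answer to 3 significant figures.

L_Y/L_X = (R_Y/R_X)²(T_Y/T_X)⁴ = (0.234)² × (4.00)⁴ = 14.02.
F_Y/F_X = (L_Y/L_X)/(d_Y/d_X)² = 14.02 / (10.0)² = 0.1402.

0.140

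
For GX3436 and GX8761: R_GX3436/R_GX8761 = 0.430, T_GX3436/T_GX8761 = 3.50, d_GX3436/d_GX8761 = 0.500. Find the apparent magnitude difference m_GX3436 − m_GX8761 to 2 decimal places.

L_GX3436/L_GX8761 = (0.430)²(3.50)⁴ = 27.75.
F_GX3436/F_GX8761 = (L_GX3436/L_GX8761)/(d_GX3436/d_GX8761)² = 27.75/0.2500 = 111.0.
m_GX3436 − m_GX8761 = −2.5 log₁₀(111.0) = -5.11.

-5.11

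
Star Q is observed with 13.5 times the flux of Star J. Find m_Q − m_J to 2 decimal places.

-2.83

m_Q − m_J = −2.5 log₁₀(F_Q/F_J) = −2.5 log₁₀(13.5) = −2.5 × (1.130) = -2.826.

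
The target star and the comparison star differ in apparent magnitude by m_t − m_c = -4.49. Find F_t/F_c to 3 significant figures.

F_t/F_c = 10^(−(m_t − m_c)/2.5) = 10^(4.49/2.5) = 10^1.796 = 62.52.

62.5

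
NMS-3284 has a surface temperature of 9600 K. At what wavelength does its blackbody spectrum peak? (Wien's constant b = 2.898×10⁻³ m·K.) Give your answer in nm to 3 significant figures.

λ_max = b/T = 2.898×10⁻³ / 9600 = 3.02×10^-7 m = 301.9 nm.

302 nm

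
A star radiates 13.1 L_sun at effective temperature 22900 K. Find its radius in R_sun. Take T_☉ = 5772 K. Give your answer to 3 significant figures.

0.230 R_sun

R/R_☉ = √(L/L_☉) / (T/T_☉)² = √(13.1) / (3.967)²
       = 3.619 / 15.74 = 0.2299.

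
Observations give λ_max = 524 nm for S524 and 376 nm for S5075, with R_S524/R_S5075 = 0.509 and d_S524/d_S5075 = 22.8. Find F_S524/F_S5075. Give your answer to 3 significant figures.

1.32×10^-4

Wien's law: T_S524/T_S5075 = λ_S5075/λ_S524 = 376/524 = 0.7176.
L_S524/L_S5075 = (R_S524/R_S5075)²(T_S524/T_S5075)⁴ = (0.509)²(0.7176)⁴ = 0.06868.
F_S524/F_S5075 = (L_S524/L_S5075)/(d_S524/d_S5075)² = 0.06868/(22.8)² = 1.321×10^-4.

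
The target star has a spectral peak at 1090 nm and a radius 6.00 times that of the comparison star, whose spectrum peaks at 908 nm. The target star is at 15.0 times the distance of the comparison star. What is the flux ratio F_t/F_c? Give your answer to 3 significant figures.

0.0770

Wien's law: T_t/T_c = λ_c/λ_t = 908/1090 = 0.8330.
L_t/L_c = (R_t/R_c)²(T_t/T_c)⁴ = (6.00)²(0.8330)⁴ = 17.34.
F_t/F_c = (L_t/L_c)/(d_t/d_c)² = 17.34/(15.0)² = 0.07705.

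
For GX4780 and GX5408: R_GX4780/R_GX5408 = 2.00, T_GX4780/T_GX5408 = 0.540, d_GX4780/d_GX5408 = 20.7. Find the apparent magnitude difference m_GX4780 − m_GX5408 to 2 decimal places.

L_GX4780/L_GX5408 = (2.00)²(0.540)⁴ = 0.3401.
F_GX4780/F_GX5408 = (L_GX4780/L_GX5408)/(d_GX4780/d_GX5408)² = 0.3401/428.5 = 7.938×10^-4.
m_GX4780 − m_GX5408 = −2.5 log₁₀(7.938×10^-4) = 7.75.

7.75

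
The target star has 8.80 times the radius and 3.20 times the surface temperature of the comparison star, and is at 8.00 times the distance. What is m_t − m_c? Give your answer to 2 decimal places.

-5.26

L_t/L_c = (8.80)²(3.20)⁴ = 8120.
F_t/F_c = (L_t/L_c)/(d_t/d_c)² = 8120/64.00 = 126.9.
m_t − m_c = −2.5 log₁₀(126.9) = -5.26.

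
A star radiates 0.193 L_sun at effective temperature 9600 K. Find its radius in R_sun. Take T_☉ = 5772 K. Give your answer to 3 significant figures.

0.159 R_sun

R/R_☉ = √(L/L_☉) / (T/T_☉)² = √(0.193) / (1.663)²
       = 0.4393 / 2.766 = 0.1588.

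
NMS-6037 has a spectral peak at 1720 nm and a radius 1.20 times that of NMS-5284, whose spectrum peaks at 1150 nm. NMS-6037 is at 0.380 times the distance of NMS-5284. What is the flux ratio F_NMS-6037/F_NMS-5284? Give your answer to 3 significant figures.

Wien's law: T_NMS-6037/T_NMS-5284 = λ_NMS-5284/λ_NMS-6037 = 1150/1720 = 0.6686.
L_NMS-6037/L_NMS-5284 = (R_NMS-6037/R_NMS-5284)²(T_NMS-6037/T_NMS-5284)⁴ = (1.20)²(0.6686)⁴ = 0.2878.
F_NMS-6037/F_NMS-5284 = (L_NMS-6037/L_NMS-5284)/(d_NMS-6037/d_NMS-5284)² = 0.2878/(0.380)² = 1.993.

1.99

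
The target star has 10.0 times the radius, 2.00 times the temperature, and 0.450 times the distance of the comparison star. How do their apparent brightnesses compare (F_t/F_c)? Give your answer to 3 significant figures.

L_t/L_c = (R_t/R_c)²(T_t/T_c)⁴ = (10.0)² × (2.00)⁴ = 1600.
F_t/F_c = (L_t/L_c)/(d_t/d_c)² = 1600 / (0.450)² = 7901.

7.90×10^3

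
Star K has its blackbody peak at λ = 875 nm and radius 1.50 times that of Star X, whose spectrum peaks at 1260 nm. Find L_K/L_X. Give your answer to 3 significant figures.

Wien's law gives T ∝ 1/λ_max, so T_K/T_X = λ_X/λ_K = 1260/875 = 1.440.
Then L ∝ R²T⁴ gives L_K/L_X = (1.50)² × (1.440)⁴ = 2.250 × 4.300 = 9.675.

9.67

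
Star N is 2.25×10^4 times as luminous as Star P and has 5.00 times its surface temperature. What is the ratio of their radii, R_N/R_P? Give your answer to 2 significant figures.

L ∝ R²T⁴ gives R ∝ √L / T², so
R_N/R_P = √(2.25×10^4) / (5.00)² = 150.0 / 25.00 = 6.000.

6.0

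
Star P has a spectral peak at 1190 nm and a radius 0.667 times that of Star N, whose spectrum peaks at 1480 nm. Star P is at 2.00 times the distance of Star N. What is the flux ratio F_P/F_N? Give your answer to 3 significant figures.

Wien's law: T_P/T_N = λ_N/λ_P = 1480/1190 = 1.244.
L_P/L_N = (R_P/R_N)²(T_P/T_N)⁴ = (0.667)²(1.244)⁴ = 1.064.
F_P/F_N = (L_P/L_N)/(d_P/d_N)² = 1.064/(2.00)² = 0.2661.

0.266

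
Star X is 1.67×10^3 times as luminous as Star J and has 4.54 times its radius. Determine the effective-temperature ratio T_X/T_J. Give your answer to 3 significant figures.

3.00

L ∝ R²T⁴ gives T ∝ (L/R²)^(1/4), so
T_X/T_J = (1.67×10^3 / 4.54²)^(1/4) = (81.02)^(1/4) = 3.000.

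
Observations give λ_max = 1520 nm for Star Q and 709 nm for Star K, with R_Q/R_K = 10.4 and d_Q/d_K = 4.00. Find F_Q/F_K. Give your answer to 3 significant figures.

Wien's law: T_Q/T_K = λ_K/λ_Q = 709/1520 = 0.4664.
L_Q/L_K = (R_Q/R_K)²(T_Q/T_K)⁴ = (10.4)²(0.4664)⁴ = 5.120.
F_Q/F_K = (L_Q/L_K)/(d_Q/d_K)² = 5.120/(4.00)² = 0.3200.

0.320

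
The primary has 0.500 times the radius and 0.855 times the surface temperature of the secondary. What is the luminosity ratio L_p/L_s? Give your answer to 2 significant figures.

From the Stefan–Boltzmann law, L ∝ R²T⁴, so
L_p/L_s = (R_p/R_s)² (T_p/T_s)⁴ = (0.500)² × (0.855)⁴ = 0.2500 × 0.5344 = 0.1336.

0.13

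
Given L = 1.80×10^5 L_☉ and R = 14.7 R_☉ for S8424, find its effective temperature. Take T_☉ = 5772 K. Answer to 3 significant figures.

T/T_☉ = (L/L_☉)^(1/4) / (R/R_☉)^(1/2)
T = 5772 × (1.80×10^5)^(1/4) / √(14.7) = 5772 × 20.60 / 3.834 = 3.101×10^4 K.

3.10×10^4 K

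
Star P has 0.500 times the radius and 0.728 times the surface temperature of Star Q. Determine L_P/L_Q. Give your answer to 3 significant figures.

0.0702

From the Stefan–Boltzmann law, L ∝ R²T⁴, so
L_P/L_Q = (R_P/R_Q)² (T_P/T_Q)⁴ = (0.500)² × (0.728)⁴ = 0.2500 × 0.2809 = 0.07022.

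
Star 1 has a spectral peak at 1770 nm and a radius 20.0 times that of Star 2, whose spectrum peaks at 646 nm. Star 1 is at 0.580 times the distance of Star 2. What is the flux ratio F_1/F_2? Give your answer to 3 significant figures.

Wien's law: T_1/T_2 = λ_2/λ_1 = 646/1770 = 0.3650.
L_1/L_2 = (R_1/R_2)²(T_1/T_2)⁴ = (20.0)²(0.3650)⁴ = 7.097.
F_1/F_2 = (L_1/L_2)/(d_1/d_2)² = 7.097/(0.580)² = 21.10.

21.1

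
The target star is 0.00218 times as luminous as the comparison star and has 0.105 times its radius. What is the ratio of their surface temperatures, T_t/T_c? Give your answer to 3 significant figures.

0.667

L ∝ R²T⁴ gives T ∝ (L/R²)^(1/4), so
T_t/T_c = (0.00218 / 0.105²)^(1/4) = (0.1977)^(1/4) = 0.6668.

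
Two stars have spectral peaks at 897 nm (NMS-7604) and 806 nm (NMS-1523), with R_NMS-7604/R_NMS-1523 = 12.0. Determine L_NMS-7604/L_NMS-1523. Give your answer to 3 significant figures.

Wien's law gives T ∝ 1/λ_max, so T_NMS-7604/T_NMS-1523 = λ_NMS-1523/λ_NMS-7604 = 806/897 = 0.8986.
Then L ∝ R²T⁴ gives L_NMS-7604/L_NMS-1523 = (12.0)² × (0.8986)⁴ = 144.0 × 0.6519 = 93.87.

93.9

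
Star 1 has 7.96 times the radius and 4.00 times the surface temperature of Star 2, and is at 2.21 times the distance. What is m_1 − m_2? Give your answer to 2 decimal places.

-8.80

L_1/L_2 = (7.96)²(4.00)⁴ = 1.622×10^4.
F_1/F_2 = (L_1/L_2)/(d_1/d_2)² = 1.622×10^4/4.884 = 3321.
m_1 − m_2 = −2.5 log₁₀(3321) = -8.80.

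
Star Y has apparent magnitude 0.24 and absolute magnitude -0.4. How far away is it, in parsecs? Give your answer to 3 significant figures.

m − M = 5 log₁₀(d/10 pc)
0.24 − (-0.4) = 0.64 = 5 log₁₀(d/10)
d = 10 × 10^(0.64/5) = 10 × 10^0.128 = 13.43 pc.

13.4 pc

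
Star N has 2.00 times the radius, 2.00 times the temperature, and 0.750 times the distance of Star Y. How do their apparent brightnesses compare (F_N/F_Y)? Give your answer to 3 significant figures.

114

L_N/L_Y = (R_N/R_Y)²(T_N/T_Y)⁴ = (2.00)² × (2.00)⁴ = 64.00.
F_N/F_Y = (L_N/L_Y)/(d_N/d_Y)² = 64.00 / (0.750)² = 113.8.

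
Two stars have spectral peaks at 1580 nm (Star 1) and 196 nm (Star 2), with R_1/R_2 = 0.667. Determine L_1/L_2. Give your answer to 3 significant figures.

Wien's law gives T ∝ 1/λ_max, so T_1/T_2 = λ_2/λ_1 = 196/1580 = 0.1241.
Then L ∝ R²T⁴ gives L_1/L_2 = (0.667)² × (0.1241)⁴ = 0.4449 × 2.368×10^-4 = 1.054×10^-4.

1.05×10^-4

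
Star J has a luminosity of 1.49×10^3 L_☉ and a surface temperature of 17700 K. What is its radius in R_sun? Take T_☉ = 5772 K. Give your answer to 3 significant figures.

R/R_☉ = √(L/L_☉) / (T/T_☉)² = √(1.49×10^3) / (3.067)²
       = 38.60 / 9.404 = 4.105.

4.10 R_sun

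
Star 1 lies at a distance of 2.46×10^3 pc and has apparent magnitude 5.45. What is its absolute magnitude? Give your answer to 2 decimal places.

-6.50

M = m − 5 log₁₀(d/10 pc) = 5.45 − 5 log₁₀(2.46×10^3/10)
  = 5.45 − 5 × 2.391 = 5.45 − 11.95 = -6.50.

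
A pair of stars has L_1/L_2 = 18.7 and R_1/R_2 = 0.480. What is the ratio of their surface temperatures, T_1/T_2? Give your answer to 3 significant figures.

L ∝ R²T⁴ gives T ∝ (L/R²)^(1/4), so
T_1/T_2 = (18.7 / 0.480²)^(1/4) = (81.16)^(1/4) = 3.002.

3.00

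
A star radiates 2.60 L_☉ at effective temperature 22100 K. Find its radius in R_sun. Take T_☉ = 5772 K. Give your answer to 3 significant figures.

R/R_☉ = √(L/L_☉) / (T/T_☉)² = √(2.60) / (3.829)²
       = 1.612 / 14.66 = 0.1100.

0.110 R_sun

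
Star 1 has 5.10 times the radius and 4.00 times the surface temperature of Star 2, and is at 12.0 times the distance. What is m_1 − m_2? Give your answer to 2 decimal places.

L_1/L_2 = (5.10)²(4.00)⁴ = 6659.
F_1/F_2 = (L_1/L_2)/(d_1/d_2)² = 6659/144.0 = 46.24.
m_1 − m_2 = −2.5 log₁₀(46.24) = -4.16.

-4.16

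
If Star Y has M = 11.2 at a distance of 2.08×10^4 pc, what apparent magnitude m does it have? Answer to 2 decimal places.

27.79

m = M + 5 log₁₀(d/10 pc) = 11.2 + 5 log₁₀(2.08×10^4/10)
  = 11.2 + 5 × 3.318 = 11.2 + 16.59 = 27.79.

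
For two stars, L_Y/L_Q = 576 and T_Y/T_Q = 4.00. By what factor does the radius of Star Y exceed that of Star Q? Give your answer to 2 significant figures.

L ∝ R²T⁴ gives R ∝ √L / T², so
R_Y/R_Q = √(576) / (4.00)² = 24.00 / 16.00 = 1.500.

1.5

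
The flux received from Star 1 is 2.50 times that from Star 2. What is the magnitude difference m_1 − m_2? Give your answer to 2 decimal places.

m_1 − m_2 = −2.5 log₁₀(F_1/F_2) = −2.5 log₁₀(2.50) = −2.5 × (0.398) = -0.995.

-0.99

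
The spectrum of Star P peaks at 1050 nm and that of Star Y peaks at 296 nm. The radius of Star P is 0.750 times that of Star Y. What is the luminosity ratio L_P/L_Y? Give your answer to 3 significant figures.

0.00355

Wien's law gives T ∝ 1/λ_max, so T_P/T_Y = λ_Y/λ_P = 296/1050 = 0.2819.
Then L ∝ R²T⁴ gives L_P/L_Y = (0.750)² × (0.2819)⁴ = 0.5625 × 0.006316 = 0.003552.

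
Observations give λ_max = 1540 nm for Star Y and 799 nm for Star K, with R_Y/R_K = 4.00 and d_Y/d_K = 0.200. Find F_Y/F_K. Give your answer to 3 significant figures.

29.0

Wien's law: T_Y/T_K = λ_K/λ_Y = 799/1540 = 0.5188.
L_Y/L_K = (R_Y/R_K)²(T_Y/T_K)⁴ = (4.00)²(0.5188)⁴ = 1.159.
F_Y/F_K = (L_Y/L_K)/(d_Y/d_K)² = 1.159/(0.200)² = 28.98.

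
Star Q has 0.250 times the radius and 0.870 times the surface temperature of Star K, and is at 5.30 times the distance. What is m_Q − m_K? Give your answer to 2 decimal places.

7.24

L_Q/L_K = (0.250)²(0.870)⁴ = 0.03581.
F_Q/F_K = (L_Q/L_K)/(d_Q/d_K)² = 0.03581/28.09 = 0.001275.
m_Q − m_K = −2.5 log₁₀(0.001275) = 7.24.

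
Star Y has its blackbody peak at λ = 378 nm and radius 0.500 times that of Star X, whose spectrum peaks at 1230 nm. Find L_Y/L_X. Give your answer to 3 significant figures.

28.0

Wien's law gives T ∝ 1/λ_max, so T_Y/T_X = λ_X/λ_Y = 1230/378 = 3.254.
Then L ∝ R²T⁴ gives L_Y/L_X = (0.500)² × (3.254)⁴ = 0.2500 × 112.1 = 28.03.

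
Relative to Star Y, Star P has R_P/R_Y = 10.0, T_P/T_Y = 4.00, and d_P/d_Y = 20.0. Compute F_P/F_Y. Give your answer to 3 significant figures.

64.0

L_P/L_Y = (R_P/R_Y)²(T_P/T_Y)⁴ = (10.0)² × (4.00)⁴ = 2.560×10^4.
F_P/F_Y = (L_P/L_Y)/(d_P/d_Y)² = 2.560×10^4 / (20.0)² = 64.00.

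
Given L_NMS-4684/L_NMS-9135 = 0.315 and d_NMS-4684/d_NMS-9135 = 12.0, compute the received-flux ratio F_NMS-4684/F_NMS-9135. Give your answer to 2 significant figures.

0.0022

F = L/(4πd²), so F_NMS-4684/F_NMS-9135 = (L_NMS-4684/L_NMS-9135) / (d_NMS-4684/d_NMS-9135)²
= 0.315 / (12.0)² = 0.315 / 144.0 = 0.002188.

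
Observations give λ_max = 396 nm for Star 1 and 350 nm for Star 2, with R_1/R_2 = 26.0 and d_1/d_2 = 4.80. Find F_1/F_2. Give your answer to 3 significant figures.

Wien's law: T_1/T_2 = λ_2/λ_1 = 350/396 = 0.8838.
L_1/L_2 = (R_1/R_2)²(T_1/T_2)⁴ = (26.0)²(0.8838)⁴ = 412.5.
F_1/F_2 = (L_1/L_2)/(d_1/d_2)² = 412.5/(4.80)² = 17.90.

17.9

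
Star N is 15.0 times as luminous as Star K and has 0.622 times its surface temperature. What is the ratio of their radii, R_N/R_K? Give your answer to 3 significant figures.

10.0

L ∝ R²T⁴ gives R ∝ √L / T², so
R_N/R_K = √(15.0) / (0.622)² = 3.873 / 0.3869 = 10.01.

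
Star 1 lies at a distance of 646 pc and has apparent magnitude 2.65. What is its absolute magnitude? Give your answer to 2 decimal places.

M = m − 5 log₁₀(d/10 pc) = 2.65 − 5 log₁₀(646/10)
  = 2.65 − 5 × 1.810 = 2.65 − 9.05 = -6.40.

-6.40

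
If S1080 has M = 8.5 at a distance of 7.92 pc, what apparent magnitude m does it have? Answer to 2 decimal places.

7.99

m = M + 5 log₁₀(d/10 pc) = 8.5 + 5 log₁₀(7.92/10)
  = 8.5 + 5 × -0.101 = 8.5 + -0.51 = 7.99.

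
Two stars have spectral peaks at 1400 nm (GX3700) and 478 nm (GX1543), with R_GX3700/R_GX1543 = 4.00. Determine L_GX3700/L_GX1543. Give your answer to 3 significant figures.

Wien's law gives T ∝ 1/λ_max, so T_GX3700/T_GX1543 = λ_GX1543/λ_GX3700 = 478/1400 = 0.3414.
Then L ∝ R²T⁴ gives L_GX3700/L_GX1543 = (4.00)² × (0.3414)⁴ = 16.00 × 0.01359 = 0.2174.

0.217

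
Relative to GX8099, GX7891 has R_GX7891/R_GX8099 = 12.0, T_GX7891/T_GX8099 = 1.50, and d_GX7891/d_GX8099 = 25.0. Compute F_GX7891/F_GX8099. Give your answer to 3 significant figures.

L_GX7891/L_GX8099 = (R_GX7891/R_GX8099)²(T_GX7891/T_GX8099)⁴ = (12.0)² × (1.50)⁴ = 729.0.
F_GX7891/F_GX8099 = (L_GX7891/L_GX8099)/(d_GX7891/d_GX8099)² = 729.0 / (25.0)² = 1.166.

1.17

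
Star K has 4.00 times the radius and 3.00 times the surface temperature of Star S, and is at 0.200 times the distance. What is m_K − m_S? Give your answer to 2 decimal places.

L_K/L_S = (4.00)²(3.00)⁴ = 1296.
F_K/F_S = (L_K/L_S)/(d_K/d_S)² = 1296/0.04000 = 3.240×10^4.
m_K − m_S = −2.5 log₁₀(3.240×10^4) = -11.28.

-11.28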